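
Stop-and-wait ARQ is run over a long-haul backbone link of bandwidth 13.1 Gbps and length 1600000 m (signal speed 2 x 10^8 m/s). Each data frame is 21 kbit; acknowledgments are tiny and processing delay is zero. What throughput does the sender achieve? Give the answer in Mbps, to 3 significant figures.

1.31 Mbps

t_tx = L/R = 21000/13100000000 = 1.60305e-06 s.
t_prop = 1600000/200000000 = 0.008 s; RTT = 0.016 s.
Cycle = t_tx + RTT = 0.0160016 s.
Throughput = L / cycle = 21000 / 0.0160016 = 1.31 Mbps.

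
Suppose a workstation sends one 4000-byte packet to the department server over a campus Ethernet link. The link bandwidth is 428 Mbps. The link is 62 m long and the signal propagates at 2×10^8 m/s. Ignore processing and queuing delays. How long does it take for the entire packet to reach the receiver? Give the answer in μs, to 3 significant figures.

75.1 μs

L = 4000 × 8 = 32000 bits.
Transmission delay = L/R = 32000 / 428000000 = 74.7664 μs.
Propagation delay = d/s = 62 m / 200000000 m/s = 0.31 μs.
Total = 75.1 μs.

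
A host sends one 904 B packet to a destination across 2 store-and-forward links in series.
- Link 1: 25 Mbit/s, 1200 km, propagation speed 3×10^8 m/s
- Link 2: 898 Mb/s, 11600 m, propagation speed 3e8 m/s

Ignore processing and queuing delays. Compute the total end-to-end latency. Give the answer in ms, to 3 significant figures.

4.34 ms

L = 904 × 8 = 7232 bits.
Transmission delays (L/R per hop): 0.28928, 0.00805345 ms; sum = 0.297333 ms.
Propagation delays (d/s per hop): 4, 0.0386667 ms; sum = 4.03867 ms.
End-to-end = 4.34 ms.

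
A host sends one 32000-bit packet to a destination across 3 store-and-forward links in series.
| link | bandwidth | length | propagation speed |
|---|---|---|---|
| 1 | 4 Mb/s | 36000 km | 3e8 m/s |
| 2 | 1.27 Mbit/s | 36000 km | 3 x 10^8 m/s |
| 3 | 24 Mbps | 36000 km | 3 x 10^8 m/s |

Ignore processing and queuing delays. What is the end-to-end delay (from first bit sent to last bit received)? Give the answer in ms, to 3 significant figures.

Transmission delays (L/R per hop): 8, 25.1969, 1.33333 ms; sum = 34.5302 ms.
Propagation delays (d/s per hop): 120, 120, 120 ms; sum = 360 ms.
End-to-end = 395 ms.

395 ms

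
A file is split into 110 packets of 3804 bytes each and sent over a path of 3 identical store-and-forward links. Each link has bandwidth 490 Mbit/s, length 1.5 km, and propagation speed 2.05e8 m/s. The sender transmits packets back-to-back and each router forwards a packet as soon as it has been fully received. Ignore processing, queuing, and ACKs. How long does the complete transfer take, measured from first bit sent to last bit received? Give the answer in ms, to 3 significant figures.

Per-hop transmission t_tx = L/R = 30432/490000000 = 0.0621061 ms.
Per-hop propagation t_prop = 1500/2.05e+08 = 0.00731707 ms.
Pipeline fill: first packet needs 3·t_tx to clear all hops; remaining 109 packets each add one t_tx.
Total = (3+110-1)·t_tx + 3·t_prop = 112·0.0621061 + 3·0.00731707 = 6.98 ms.

6.98 ms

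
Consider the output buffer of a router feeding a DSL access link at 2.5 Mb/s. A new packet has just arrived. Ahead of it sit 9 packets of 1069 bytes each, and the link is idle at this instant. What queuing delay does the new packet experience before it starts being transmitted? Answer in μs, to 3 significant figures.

Each queued packet: L/R = 8552/2500000 = 3420.8 μs.
9 queued → 30787.2 μs.
Queuing delay = 30800 μs.

30800 μs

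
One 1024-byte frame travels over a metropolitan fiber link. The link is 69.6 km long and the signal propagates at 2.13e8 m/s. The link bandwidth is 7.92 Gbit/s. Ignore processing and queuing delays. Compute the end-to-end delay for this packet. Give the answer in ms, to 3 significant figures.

0.328 ms

L = 1024 × 8 = 8192 bits.
Transmission delay = L/R = 8192 / 7920000000 = 0.00103434 ms.
Propagation delay = d/s = 69600 m / 213000000 m/s = 0.326761 ms.
Total = 0.328 ms.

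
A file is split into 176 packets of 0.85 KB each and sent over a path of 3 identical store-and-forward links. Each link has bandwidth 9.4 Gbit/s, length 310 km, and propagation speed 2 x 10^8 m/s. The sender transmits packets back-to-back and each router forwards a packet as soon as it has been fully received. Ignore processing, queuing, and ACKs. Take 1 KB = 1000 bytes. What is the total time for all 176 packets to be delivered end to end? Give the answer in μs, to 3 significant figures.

4780 μs

Per-hop transmission t_tx = L/R = 6800/9400000000 = 0.723404 μs.
Per-hop propagation t_prop = 310000/200000000 = 1550 μs.
Pipeline fill: first packet needs 3·t_tx to clear all hops; remaining 175 packets each add one t_tx.
Total = (3+176-1)·t_tx + 3·t_prop = 178·0.723404 + 3·1550 = 4780 μs.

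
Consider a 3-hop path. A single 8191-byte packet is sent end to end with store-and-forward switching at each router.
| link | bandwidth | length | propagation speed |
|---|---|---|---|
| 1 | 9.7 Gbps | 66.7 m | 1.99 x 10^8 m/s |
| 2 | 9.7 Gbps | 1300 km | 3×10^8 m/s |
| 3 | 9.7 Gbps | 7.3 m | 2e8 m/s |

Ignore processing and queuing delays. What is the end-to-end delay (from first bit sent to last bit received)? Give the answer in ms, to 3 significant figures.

L = 8191 × 8 = 65528 bits.
Transmission delay per hop = L/R = 65528/9700000000 = 0.00675546 ms; 3 hops → 0.0202664 ms.
Propagation delays (d/s per hop): 0.000335176, 4.33333, 3.65e-05 ms; sum = 4.33371 ms.
End-to-end = 4.35 ms.

4.35 ms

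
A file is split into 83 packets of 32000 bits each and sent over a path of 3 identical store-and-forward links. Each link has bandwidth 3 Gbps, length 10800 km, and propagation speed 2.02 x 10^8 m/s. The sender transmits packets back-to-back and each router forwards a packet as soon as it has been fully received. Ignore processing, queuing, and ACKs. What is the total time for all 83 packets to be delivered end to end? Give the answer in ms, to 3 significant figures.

Per-hop transmission t_tx = L/R = 32000/3000000000 = 0.0106667 ms.
Per-hop propagation t_prop = 10800000/202000000 = 53.4653 ms.
Pipeline fill: first packet needs 3·t_tx to clear all hops; remaining 82 packets each add one t_tx.
Total = (3+83-1)·t_tx + 3·t_prop = 85·0.0106667 + 3·53.4653 = 161 ms.

161 ms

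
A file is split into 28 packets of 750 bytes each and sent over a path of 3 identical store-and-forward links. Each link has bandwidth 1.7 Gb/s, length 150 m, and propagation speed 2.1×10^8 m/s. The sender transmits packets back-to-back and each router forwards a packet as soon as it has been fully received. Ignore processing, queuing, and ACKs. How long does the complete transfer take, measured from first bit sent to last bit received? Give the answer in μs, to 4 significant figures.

Per-hop transmission t_tx = L/R = 6000/1700000000 = 3.52941 μs.
Per-hop propagation t_prop = 150/210000000 = 0.714286 μs.
Pipeline fill: first packet needs 3·t_tx to clear all hops; remaining 27 packets each add one t_tx.
Total = (3+28-1)·t_tx + 3·t_prop = 30·3.52941 + 3·0.714286 = 108.0 μs.

108.0 μs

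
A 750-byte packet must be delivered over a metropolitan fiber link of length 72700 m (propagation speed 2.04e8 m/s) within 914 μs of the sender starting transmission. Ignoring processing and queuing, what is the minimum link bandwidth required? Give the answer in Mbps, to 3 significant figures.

L = 6000 bits.
Propagation delay = 72700 / 204000000 = 356.373 μs.
Transmission budget = 914 − 356.373 = 557.627 μs.
R ≥ L / t_tx = 6000 bits / 0.000557627 s = 10.8 Mbps.

10.8 Mbps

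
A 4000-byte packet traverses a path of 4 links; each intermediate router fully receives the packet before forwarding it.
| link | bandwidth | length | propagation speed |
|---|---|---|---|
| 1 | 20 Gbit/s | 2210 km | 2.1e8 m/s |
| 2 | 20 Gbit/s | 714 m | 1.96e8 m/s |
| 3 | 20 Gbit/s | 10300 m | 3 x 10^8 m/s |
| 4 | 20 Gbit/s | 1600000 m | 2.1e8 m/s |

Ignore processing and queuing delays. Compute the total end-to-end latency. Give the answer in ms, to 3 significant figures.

18.2 ms

L = 4000 × 8 = 32000 bits.
Transmission delay per hop = L/R = 32000/20000000000 = 0.0016 ms; 4 hops → 0.0064 ms.
Propagation delays (d/s per hop): 10.5238, 0.00364286, 0.0343333, 7.61905 ms; sum = 18.1808 ms.
End-to-end = 18.2 ms.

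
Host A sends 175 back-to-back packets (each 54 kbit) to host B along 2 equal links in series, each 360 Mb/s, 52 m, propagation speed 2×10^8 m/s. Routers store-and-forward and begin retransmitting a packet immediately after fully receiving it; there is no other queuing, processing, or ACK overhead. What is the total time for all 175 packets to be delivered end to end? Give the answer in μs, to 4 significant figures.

Per-hop transmission t_tx = L/R = 54000/360000000 = 150 μs.
Per-hop propagation t_prop = 52/200000000 = 0.26 μs.
Pipeline fill: first packet needs 2·t_tx to clear all hops; remaining 174 packets each add one t_tx.
Total = (2+175-1)·t_tx + 2·t_prop = 176·150 + 2·0.26 = 26400 μs.

26400 μs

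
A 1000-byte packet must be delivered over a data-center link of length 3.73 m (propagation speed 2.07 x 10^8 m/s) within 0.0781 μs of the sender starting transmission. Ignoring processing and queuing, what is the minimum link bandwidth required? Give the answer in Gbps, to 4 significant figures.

L = 8000 bits.
Propagation delay = 3.73 / 2.07e+08 = 0.0180193 μs.
Transmission budget = 0.0781 − 0.0180193 = 0.0600807 μs.
R ≥ L / t_tx = 8000 bits / 6.00807e-08 s = 133.2 Gbps.

133.2 Gbps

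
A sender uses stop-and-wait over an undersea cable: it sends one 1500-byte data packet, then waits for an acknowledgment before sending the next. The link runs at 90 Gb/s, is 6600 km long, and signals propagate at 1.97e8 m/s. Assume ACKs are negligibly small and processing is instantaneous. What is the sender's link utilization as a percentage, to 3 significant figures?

0.000199 %

t_tx = L/R = 12000/90000000000 = 1.33333e-07 s.
t_prop = 6600000/197000000 = 0.0335025 s; RTT = 0.0670051 s.
Cycle = t_tx + RTT = 0.0670052 s.
Utilization = t_tx / cycle = 1.33333e-07/0.0670052 = 0.000199 %.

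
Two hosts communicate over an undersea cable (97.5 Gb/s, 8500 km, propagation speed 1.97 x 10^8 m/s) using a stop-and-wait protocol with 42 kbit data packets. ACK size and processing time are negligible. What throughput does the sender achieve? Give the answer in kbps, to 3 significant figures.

t_tx = L/R = 42000/97500000000 = 4.30769e-07 s.
t_prop = 8500000/197000000 = 0.0431472 s; RTT = 0.0862944 s.
Cycle = t_tx + RTT = 0.0862948 s.
Throughput = L / cycle = 42000 / 0.0862948 = 487 kbps.

487 kbps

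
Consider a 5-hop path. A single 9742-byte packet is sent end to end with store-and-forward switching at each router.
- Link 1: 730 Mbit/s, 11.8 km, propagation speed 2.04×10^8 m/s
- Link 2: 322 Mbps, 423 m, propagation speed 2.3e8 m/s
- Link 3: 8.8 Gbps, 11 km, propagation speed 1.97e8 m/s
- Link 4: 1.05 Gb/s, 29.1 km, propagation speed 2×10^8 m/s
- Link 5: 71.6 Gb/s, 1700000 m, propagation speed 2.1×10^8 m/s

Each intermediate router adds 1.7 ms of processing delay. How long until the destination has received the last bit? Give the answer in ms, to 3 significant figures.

L = 9742 × 8 = 77936 bits.
Transmission delays (L/R per hop): 0.106762, 0.242037, 0.00885636, 0.0742248, 0.00108849 ms; sum = 0.432969 ms.
Propagation delays (d/s per hop): 0.0578431, 0.00183913, 0.0558376, 0.1455, 8.09524 ms; sum = 8.35626 ms.
Processing at 4 router(s): 4 × 1.7 ms = 6.8 ms.
End-to-end = 15.6 ms.

15.6 ms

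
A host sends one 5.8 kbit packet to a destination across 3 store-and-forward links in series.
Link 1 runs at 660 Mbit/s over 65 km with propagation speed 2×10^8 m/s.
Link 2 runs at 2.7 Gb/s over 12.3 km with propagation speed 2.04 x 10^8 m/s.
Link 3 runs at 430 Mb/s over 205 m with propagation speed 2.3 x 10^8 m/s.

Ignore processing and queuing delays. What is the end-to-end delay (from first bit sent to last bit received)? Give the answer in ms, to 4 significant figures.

L = 5800 bits.
Transmission delays (L/R per hop): 0.00878788, 0.00214815, 0.0134884 ms; sum = 0.0244244 ms.
Propagation delays (d/s per hop): 0.325, 0.0602941, 0.000891304 ms; sum = 0.386185 ms.
End-to-end = 0.4106 ms.

0.4106 ms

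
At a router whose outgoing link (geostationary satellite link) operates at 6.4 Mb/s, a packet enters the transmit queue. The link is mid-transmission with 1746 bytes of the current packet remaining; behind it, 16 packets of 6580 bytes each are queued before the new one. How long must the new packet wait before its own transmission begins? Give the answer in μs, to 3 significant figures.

134000 μs

Each queued packet: L/R = 52640/6400000 = 8225 μs.
16 queued → 131600 μs.
Plus remaining 13968 bits of current packet: 2182.5 μs.
Queuing delay = 134000 μs.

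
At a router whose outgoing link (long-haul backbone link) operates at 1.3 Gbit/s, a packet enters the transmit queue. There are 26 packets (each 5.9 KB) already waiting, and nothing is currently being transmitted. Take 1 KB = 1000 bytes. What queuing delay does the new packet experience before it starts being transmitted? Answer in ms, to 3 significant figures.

Each queued packet: L/R = 47200/1300000000 = 0.0363077 ms.
26 queued → 0.944 ms.
Queuing delay = 0.944 ms.

0.944 ms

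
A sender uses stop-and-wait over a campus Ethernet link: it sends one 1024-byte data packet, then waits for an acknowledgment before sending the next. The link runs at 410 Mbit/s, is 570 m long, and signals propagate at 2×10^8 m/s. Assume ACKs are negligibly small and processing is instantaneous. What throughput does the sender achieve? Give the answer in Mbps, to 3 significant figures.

319 Mbps

t_tx = L/R = 8192/410000000 = 1.99805e-05 s.
t_prop = 570/200000000 = 2.85e-06 s; RTT = 5.7e-06 s.
Cycle = t_tx + RTT = 2.56805e-05 s.
Throughput = L / cycle = 8192 / 2.56805e-05 = 319 Mbps.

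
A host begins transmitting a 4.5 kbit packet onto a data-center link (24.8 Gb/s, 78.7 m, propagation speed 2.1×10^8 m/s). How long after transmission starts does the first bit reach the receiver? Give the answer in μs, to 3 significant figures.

0.375 μs

First bit experiences only propagation delay: d/s = 78.7/210000000 = 0.375 μs.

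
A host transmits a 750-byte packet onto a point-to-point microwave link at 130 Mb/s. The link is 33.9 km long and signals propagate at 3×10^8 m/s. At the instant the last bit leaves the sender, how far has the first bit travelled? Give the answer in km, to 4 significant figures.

t_tx = L/R = 6000/130000000 = 4.61538e-05 s.
Distance = s × t_tx = 300000000 × 4.61538e-05 = 13.85 km.

13.85 km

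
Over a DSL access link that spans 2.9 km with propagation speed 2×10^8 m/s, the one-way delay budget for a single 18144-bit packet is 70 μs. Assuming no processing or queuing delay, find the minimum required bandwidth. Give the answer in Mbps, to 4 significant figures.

326.9 Mbps

Propagation delay = 2900 / 200000000 = 14.5 μs.
Transmission budget = 70 − 14.5 = 55.5 μs.
R ≥ L / t_tx = 18144 bits / 5.55e-05 s = 326.9 Mbps.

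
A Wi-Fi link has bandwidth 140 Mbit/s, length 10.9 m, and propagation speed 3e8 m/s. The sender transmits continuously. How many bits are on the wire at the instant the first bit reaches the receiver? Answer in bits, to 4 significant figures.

5.087 bits

Propagation delay = 10.9 / 300000000 = 3.63333e-08 s.
BDP = R × t_prop = 140000000 × 3.63333e-08 = 5.08667 bits.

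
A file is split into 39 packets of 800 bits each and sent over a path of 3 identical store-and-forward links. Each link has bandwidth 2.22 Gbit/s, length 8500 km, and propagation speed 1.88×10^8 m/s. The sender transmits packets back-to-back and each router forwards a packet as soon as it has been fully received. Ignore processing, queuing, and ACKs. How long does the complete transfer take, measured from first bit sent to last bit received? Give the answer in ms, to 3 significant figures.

Per-hop transmission t_tx = L/R = 800/2220000000 = 0.00036036 ms.
Per-hop propagation t_prop = 8500000/188000000 = 45.2128 ms.
Pipeline fill: first packet needs 3·t_tx to clear all hops; remaining 38 packets each add one t_tx.
Total = (3+39-1)·t_tx + 3·t_prop = 41·0.00036036 + 3·45.2128 = 136 ms.

136 ms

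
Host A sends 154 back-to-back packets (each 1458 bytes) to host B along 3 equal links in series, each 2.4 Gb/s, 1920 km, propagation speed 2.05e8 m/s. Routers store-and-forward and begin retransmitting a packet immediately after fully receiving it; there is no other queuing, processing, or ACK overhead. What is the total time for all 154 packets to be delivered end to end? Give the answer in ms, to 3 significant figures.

Per-hop transmission t_tx = L/R = 11664/2400000000 = 0.00486 ms.
Per-hop propagation t_prop = 1920000/2.05e+08 = 9.36585 ms.
Pipeline fill: first packet needs 3·t_tx to clear all hops; remaining 153 packets each add one t_tx.
Total = (3+154-1)·t_tx + 3·t_prop = 156·0.00486 + 3·9.36585 = 28.9 ms.

28.9 ms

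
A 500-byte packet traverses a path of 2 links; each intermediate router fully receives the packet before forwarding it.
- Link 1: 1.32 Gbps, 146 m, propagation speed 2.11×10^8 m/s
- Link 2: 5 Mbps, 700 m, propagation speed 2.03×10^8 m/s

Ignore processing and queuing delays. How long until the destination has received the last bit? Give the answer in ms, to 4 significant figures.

0.8072 ms

L = 500 × 8 = 4000 bits.
Transmission delays (L/R per hop): 0.0030303, 0.8 ms; sum = 0.80303 ms.
Propagation delays (d/s per hop): 0.000691943, 0.00344828 ms; sum = 0.00414022 ms.
End-to-end = 0.8072 ms.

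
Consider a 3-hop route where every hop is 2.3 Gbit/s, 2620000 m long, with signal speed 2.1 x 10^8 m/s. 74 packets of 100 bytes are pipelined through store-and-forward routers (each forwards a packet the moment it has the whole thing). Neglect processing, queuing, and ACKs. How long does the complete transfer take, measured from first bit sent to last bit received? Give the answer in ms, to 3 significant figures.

37.5 ms

Per-hop transmission t_tx = L/R = 800/2300000000 = 0.000347826 ms.
Per-hop propagation t_prop = 2620000/210000000 = 12.4762 ms.
Pipeline fill: first packet needs 3·t_tx to clear all hops; remaining 73 packets each add one t_tx.
Total = (3+74-1)·t_tx + 3·t_prop = 76·0.000347826 + 3·12.4762 = 37.5 ms.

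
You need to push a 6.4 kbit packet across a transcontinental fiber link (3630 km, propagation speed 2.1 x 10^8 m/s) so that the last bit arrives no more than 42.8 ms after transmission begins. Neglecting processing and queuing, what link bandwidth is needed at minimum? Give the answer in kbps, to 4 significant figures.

Propagation delay = 3630000 / 210000000 = 17.2857 ms.
Transmission budget = 42.8 − 17.2857 = 25.5143 ms.
R ≥ L / t_tx = 6400 bits / 0.0255143 s = 250.8 kbps.

250.8 kbps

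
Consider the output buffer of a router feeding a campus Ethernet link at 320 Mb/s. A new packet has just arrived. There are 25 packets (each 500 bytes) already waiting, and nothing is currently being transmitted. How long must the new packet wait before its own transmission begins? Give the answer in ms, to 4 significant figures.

0.3125 ms

Each queued packet: L/R = 4000/320000000 = 0.0125 ms.
25 queued → 0.3125 ms.
Queuing delay = 0.3125 ms.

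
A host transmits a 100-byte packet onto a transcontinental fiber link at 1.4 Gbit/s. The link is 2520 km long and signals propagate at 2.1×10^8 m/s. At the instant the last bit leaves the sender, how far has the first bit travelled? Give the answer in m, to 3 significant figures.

120 m

t_tx = L/R = 800/1400000000 = 5.71429e-07 s.
Distance = s × t_tx = 210000000 × 5.71429e-07 = 120 m.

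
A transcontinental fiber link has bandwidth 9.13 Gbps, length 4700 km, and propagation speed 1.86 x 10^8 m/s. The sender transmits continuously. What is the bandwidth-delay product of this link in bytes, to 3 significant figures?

Propagation delay = 4700000 / 186000000 = 0.0252688 s.
BDP = R × t_prop = 9130000000 × 0.0252688 = 230704000 bits.
In bytes: 230704000/8 = 28800000 bytes.

28800000 bytes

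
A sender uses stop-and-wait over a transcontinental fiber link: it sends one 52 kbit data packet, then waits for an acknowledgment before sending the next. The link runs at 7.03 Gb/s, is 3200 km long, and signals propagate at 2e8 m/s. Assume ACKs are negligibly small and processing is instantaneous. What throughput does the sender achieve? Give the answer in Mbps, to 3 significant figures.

t_tx = L/R = 52000/7030000000 = 7.39687e-06 s.
t_prop = 3200000/200000000 = 0.016 s; RTT = 0.032 s.
Cycle = t_tx + RTT = 0.0320074 s.
Throughput = L / cycle = 52000 / 0.0320074 = 1.62 Mbps.

1.62 Mbps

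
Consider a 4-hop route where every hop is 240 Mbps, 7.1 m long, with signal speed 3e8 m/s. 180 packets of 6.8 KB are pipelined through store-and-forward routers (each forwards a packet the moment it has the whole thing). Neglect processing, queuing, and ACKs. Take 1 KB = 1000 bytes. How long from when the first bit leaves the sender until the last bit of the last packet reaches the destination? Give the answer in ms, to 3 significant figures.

41.5 ms

Per-hop transmission t_tx = L/R = 54400/240000000 = 0.226667 ms.
Per-hop propagation t_prop = 7.1/300000000 = 2.36667e-05 ms.
Pipeline fill: first packet needs 4·t_tx to clear all hops; remaining 179 packets each add one t_tx.
Total = (4+180-1)·t_tx + 4·t_prop = 183·0.226667 + 4·2.36667e-05 = 41.5 ms.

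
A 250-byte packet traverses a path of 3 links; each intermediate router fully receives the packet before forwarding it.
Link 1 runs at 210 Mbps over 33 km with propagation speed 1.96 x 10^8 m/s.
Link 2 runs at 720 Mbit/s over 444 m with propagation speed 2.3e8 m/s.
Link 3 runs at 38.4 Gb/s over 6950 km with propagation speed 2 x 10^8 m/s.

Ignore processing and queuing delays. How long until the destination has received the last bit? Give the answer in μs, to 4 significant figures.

L = 250 × 8 = 2000 bits.
Transmission delays (L/R per hop): 9.52381, 2.77778, 0.0520833 μs; sum = 12.3537 μs.
Propagation delays (d/s per hop): 168.367, 1.93043, 34750 μs; sum = 34920.3 μs.
End-to-end = 34930 μs.

34930 μs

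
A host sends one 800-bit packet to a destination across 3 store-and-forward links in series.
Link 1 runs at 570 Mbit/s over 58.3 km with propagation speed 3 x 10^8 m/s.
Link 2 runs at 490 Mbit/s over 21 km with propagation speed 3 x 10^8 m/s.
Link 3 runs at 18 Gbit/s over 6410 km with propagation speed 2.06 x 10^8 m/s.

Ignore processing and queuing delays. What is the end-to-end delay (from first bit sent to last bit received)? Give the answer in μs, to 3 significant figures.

Transmission delays (L/R per hop): 1.40351, 1.63265, 0.0444444 μs; sum = 3.08061 μs.
Propagation delays (d/s per hop): 194.333, 70, 31116.5 μs; sum = 31380.8 μs.
End-to-end = 31400 μs.

31400 μs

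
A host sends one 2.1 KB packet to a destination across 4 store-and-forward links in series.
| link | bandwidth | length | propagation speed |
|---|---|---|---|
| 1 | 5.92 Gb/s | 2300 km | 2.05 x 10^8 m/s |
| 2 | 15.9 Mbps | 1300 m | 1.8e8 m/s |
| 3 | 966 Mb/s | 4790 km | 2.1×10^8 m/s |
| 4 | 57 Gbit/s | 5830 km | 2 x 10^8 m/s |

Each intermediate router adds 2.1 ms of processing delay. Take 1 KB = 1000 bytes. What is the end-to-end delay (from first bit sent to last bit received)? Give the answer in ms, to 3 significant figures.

L = 16800 bits.
Transmission delays (L/R per hop): 0.00283784, 1.0566, 0.0173913, 0.000294737 ms; sum = 1.07713 ms.
Propagation delays (d/s per hop): 11.2195, 0.00722222, 22.8095, 29.15 ms; sum = 63.1863 ms.
Processing at 3 router(s): 3 × 2.1 ms = 6.3 ms.
End-to-end = 70.6 ms.

70.6 ms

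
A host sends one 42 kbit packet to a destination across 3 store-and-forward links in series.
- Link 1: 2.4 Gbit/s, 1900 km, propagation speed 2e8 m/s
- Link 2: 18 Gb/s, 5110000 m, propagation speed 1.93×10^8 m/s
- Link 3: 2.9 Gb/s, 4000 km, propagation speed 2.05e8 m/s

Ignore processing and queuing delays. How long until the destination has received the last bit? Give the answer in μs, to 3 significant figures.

L = 42000 bits.
Transmission delays (L/R per hop): 17.5, 2.33333, 14.4828 μs; sum = 34.3161 μs.
Propagation delays (d/s per hop): 9500, 26476.7, 19512.2 μs; sum = 55488.9 μs.
End-to-end = 55500 μs.

55500 μs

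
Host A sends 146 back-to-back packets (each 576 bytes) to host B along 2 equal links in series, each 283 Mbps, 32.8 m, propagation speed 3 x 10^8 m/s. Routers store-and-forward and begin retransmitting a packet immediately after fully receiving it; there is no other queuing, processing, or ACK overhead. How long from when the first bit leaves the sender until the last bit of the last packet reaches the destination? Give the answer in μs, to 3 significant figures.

Per-hop transmission t_tx = L/R = 4608/283000000 = 16.2827 μs.
Per-hop propagation t_prop = 32.8/300000000 = 0.109333 μs.
Pipeline fill: first packet needs 2·t_tx to clear all hops; remaining 145 packets each add one t_tx.
Total = (2+146-1)·t_tx + 2·t_prop = 147·16.2827 + 2·0.109333 = 2390 μs.

2390 μs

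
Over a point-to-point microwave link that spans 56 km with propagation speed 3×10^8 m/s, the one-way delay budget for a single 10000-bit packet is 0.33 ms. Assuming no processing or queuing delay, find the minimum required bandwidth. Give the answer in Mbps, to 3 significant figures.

69.8 Mbps

Propagation delay = 56000 / 300000000 = 0.186667 ms.
Transmission budget = 0.33 − 0.186667 = 0.143333 ms.
R ≥ L / t_tx = 10000 bits / 0.000143333 s = 69.8 Mbps.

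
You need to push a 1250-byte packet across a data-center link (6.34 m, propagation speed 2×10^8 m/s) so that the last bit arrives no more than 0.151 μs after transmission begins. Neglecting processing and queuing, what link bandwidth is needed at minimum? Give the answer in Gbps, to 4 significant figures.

83.82 Gbps

L = 10000 bits.
Propagation delay = 6.34 / 200000000 = 0.0317 μs.
Transmission budget = 0.151 − 0.0317 = 0.1193 μs.
R ≥ L / t_tx = 10000 bits / 1.193e-07 s = 83.82 Gbps.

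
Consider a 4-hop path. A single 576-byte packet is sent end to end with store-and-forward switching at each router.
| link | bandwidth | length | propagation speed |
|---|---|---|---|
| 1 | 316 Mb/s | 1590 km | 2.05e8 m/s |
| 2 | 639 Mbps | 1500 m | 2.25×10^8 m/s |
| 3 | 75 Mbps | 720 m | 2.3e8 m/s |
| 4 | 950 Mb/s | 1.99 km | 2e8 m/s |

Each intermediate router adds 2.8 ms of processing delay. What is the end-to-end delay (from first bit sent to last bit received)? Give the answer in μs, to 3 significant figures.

L = 576 × 8 = 4608 bits.
Transmission delays (L/R per hop): 14.5823, 7.21127, 61.44, 4.85053 μs; sum = 88.0841 μs.
Propagation delays (d/s per hop): 7756.1, 6.66667, 3.13043, 9.95 μs; sum = 7775.84 μs.
Processing at 3 router(s): 3 × 2.8 ms = 8400 μs.
End-to-end = 16300 μs.

16300 μs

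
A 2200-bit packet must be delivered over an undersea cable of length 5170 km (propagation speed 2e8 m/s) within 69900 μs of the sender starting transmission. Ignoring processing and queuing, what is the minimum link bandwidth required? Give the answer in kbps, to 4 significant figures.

49.94 kbps

Propagation delay = 5170000 / 200000000 = 25850 μs.
Transmission budget = 69900 − 25850 = 44050 μs.
R ≥ L / t_tx = 2200 bits / 0.04405 s = 49.94 kbps.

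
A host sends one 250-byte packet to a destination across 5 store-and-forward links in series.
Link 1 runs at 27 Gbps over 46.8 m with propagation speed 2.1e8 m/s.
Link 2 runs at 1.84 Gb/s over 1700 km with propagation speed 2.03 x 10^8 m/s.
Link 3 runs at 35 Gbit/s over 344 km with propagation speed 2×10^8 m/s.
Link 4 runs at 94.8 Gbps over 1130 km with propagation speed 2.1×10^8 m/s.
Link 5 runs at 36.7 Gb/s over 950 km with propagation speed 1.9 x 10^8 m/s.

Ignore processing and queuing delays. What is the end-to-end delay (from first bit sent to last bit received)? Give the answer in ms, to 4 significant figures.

20.48 ms

L = 250 × 8 = 2000 bits.
Transmission delays (L/R per hop): 7.40741e-05, 0.00108696, 5.71429e-05, 2.1097e-05, 5.44959e-05 ms; sum = 0.00129377 ms.
Propagation delays (d/s per hop): 0.000222857, 8.37438, 1.72, 5.38095, 5 ms; sum = 20.4756 ms.
End-to-end = 20.48 ms.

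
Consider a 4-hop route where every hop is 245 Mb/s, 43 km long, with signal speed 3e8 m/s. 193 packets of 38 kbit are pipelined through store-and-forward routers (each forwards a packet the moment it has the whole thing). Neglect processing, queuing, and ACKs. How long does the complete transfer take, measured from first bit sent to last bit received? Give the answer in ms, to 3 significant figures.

Per-hop transmission t_tx = L/R = 38000/245000000 = 0.155102 ms.
Per-hop propagation t_prop = 43000/300000000 = 0.143333 ms.
Pipeline fill: first packet needs 4·t_tx to clear all hops; remaining 192 packets each add one t_tx.
Total = (4+193-1)·t_tx + 4·t_prop = 196·0.155102 + 4·0.143333 = 31.0 ms.

31.0 ms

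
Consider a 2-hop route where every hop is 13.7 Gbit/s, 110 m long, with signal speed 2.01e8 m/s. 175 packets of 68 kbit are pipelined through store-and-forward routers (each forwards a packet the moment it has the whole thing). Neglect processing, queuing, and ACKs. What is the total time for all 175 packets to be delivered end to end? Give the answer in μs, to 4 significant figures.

874.7 μs

Per-hop transmission t_tx = L/R = 68000/13700000000 = 4.9635 μs.
Per-hop propagation t_prop = 110/2.01e+08 = 0.547264 μs.
Pipeline fill: first packet needs 2·t_tx to clear all hops; remaining 174 packets each add one t_tx.
Total = (2+175-1)·t_tx + 2·t_prop = 176·4.9635 + 2·0.547264 = 874.7 μs.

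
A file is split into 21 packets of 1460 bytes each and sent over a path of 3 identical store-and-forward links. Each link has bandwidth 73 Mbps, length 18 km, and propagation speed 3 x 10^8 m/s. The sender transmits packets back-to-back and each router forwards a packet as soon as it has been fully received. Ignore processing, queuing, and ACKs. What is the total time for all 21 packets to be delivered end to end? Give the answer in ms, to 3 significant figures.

Per-hop transmission t_tx = L/R = 11680/73000000 = 0.16 ms.
Per-hop propagation t_prop = 18000/300000000 = 0.06 ms.
Pipeline fill: first packet needs 3·t_tx to clear all hops; remaining 20 packets each add one t_tx.
Total = (3+21-1)·t_tx + 3·t_prop = 23·0.16 + 3·0.06 = 3.86 ms.

3.86 ms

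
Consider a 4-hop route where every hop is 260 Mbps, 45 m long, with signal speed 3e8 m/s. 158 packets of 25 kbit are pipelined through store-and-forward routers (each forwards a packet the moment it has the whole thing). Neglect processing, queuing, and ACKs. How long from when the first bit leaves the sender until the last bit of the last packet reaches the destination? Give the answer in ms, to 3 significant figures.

Per-hop transmission t_tx = L/R = 25000/260000000 = 0.0961538 ms.
Per-hop propagation t_prop = 45/300000000 = 0.00015 ms.
Pipeline fill: first packet needs 4·t_tx to clear all hops; remaining 157 packets each add one t_tx.
Total = (4+158-1)·t_tx + 4·t_prop = 161·0.0961538 + 4·0.00015 = 15.5 ms.

15.5 ms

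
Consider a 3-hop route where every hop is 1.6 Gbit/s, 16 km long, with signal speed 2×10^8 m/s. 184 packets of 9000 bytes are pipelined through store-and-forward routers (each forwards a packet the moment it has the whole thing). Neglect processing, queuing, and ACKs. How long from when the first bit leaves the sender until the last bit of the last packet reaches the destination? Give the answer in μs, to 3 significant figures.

Per-hop transmission t_tx = L/R = 72000/1600000000 = 45 μs.
Per-hop propagation t_prop = 16000/200000000 = 80 μs.
Pipeline fill: first packet needs 3·t_tx to clear all hops; remaining 183 packets each add one t_tx.
Total = (3+184-1)·t_tx + 3·t_prop = 186·45 + 3·80 = 8610 μs.

8610 μs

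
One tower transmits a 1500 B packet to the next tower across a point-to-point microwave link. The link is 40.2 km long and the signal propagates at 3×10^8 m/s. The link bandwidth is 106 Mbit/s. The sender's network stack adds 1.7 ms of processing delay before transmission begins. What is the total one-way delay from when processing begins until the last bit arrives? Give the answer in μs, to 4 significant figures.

L = 1500 × 8 = 12000 bits.
Transmission delay = L/R = 12000 / 106000000 = 113.208 μs.
Propagation delay = d/s = 40200 m / 300000000 m/s = 134 μs.
Plus processing delay 1.7 ms = 1700 μs.
Total = 1947 μs.

1947 μs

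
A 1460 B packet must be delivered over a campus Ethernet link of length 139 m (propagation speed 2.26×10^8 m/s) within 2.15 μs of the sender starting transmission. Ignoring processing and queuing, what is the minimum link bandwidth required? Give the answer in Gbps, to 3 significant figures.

L = 11680 bits.
Propagation delay = 139 / 2.26e+08 = 0.615044 μs.
Transmission budget = 2.15 − 0.615044 = 1.53496 μs.
R ≥ L / t_tx = 11680 bits / 1.53496e-06 s = 7.61 Gbps.

7.61 Gbps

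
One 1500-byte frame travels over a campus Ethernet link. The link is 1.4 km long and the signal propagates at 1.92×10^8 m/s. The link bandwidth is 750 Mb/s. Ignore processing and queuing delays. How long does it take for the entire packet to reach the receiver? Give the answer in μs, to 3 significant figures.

L = 1500 × 8 = 12000 bits.
Transmission delay = L/R = 12000 / 750000000 = 16 μs.
Propagation delay = d/s = 1400 m / 192000000 m/s = 7.29167 μs.
Total = 23.3 μs.

23.3 μs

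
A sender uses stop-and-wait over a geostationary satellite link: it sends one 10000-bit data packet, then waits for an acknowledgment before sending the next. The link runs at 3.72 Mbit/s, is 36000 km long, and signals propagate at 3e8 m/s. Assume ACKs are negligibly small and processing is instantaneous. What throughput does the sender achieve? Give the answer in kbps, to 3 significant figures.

41.2 kbps

t_tx = L/R = 10000/3720000 = 0.00268817 s.
t_prop = 36000000/300000000 = 0.12 s; RTT = 0.24 s.
Cycle = t_tx + RTT = 0.242688 s.
Throughput = L / cycle = 10000 / 0.242688 = 41.2 kbps.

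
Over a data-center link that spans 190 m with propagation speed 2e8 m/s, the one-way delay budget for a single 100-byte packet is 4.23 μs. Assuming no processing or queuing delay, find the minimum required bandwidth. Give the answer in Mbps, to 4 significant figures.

L = 800 bits.
Propagation delay = 190 / 200000000 = 0.95 μs.
Transmission budget = 4.23 − 0.95 = 3.28 μs.
R ≥ L / t_tx = 800 bits / 3.28e-06 s = 243.9 Mbps.

243.9 Mbps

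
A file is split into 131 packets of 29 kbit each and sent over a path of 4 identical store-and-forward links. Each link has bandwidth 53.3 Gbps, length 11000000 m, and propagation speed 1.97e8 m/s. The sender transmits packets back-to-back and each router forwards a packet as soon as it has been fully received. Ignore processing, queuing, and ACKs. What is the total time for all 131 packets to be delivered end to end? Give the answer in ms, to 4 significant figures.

Per-hop transmission t_tx = L/R = 29000/53300000000 = 0.00054409 ms.
Per-hop propagation t_prop = 11000000/197000000 = 55.8376 ms.
Pipeline fill: first packet needs 4·t_tx to clear all hops; remaining 130 packets each add one t_tx.
Total = (4+131-1)·t_tx + 4·t_prop = 134·0.00054409 + 4·55.8376 = 223.4 ms.

223.4 ms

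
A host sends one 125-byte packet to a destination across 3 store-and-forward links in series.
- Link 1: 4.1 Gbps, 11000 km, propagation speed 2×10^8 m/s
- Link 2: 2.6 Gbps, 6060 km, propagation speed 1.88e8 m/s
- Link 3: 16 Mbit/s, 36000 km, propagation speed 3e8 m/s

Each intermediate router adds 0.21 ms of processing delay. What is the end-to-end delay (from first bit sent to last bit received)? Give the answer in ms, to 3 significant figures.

L = 125 × 8 = 1000 bits.
Transmission delays (L/R per hop): 0.000243902, 0.000384615, 0.0625 ms; sum = 0.0631285 ms.
Propagation delays (d/s per hop): 55, 32.234, 120 ms; sum = 207.234 ms.
Processing at 2 router(s): 2 × 0.21 ms = 0.42 ms.
End-to-end = 208 ms.

208 ms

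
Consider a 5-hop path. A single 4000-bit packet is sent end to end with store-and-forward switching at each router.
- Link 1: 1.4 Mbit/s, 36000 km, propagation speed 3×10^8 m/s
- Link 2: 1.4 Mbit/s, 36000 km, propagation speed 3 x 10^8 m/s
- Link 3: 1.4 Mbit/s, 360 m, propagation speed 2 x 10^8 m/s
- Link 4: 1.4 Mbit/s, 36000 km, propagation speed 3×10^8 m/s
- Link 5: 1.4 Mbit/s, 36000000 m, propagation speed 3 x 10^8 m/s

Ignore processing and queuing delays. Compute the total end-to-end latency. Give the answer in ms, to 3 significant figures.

Transmission delay per hop = L/R = 4000/1400000 = 2.85714 ms; 5 hops → 14.2857 ms.
Propagation delays (d/s per hop): 120, 120, 0.0018, 120, 120 ms; sum = 480.002 ms.
End-to-end = 494 ms.

494 ms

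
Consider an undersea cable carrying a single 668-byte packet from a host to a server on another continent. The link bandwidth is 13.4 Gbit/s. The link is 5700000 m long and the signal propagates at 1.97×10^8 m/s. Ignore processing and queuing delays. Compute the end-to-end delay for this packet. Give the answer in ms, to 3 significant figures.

L = 668 × 8 = 5344 bits.
Transmission delay = L/R = 5344 / 13400000000 = 0.000398806 ms.
Propagation delay = d/s = 5700000 m / 197000000 m/s = 28.934 ms.
Total = 28.9 ms.

28.9 ms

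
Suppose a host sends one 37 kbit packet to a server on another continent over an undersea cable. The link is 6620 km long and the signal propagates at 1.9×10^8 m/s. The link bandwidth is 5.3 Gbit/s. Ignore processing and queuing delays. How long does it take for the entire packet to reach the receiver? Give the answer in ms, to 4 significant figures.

L = 37000 bits.
Transmission delay = L/R = 37000 / 5300000000 = 0.00698113 ms.
Propagation delay = d/s = 6620000 m / 190000000 m/s = 34.8421 ms.
Total = 34.85 ms.

34.85 ms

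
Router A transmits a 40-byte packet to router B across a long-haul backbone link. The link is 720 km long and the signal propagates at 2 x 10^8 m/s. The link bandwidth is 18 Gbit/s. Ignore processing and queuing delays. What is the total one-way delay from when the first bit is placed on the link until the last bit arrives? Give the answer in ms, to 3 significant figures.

3.60 ms

L = 40 × 8 = 320 bits.
Transmission delay = L/R = 320 / 18000000000 = 1.77778e-05 ms.
Propagation delay = d/s = 720000 m / 200000000 m/s = 3.6 ms.
Total = 3.60 ms.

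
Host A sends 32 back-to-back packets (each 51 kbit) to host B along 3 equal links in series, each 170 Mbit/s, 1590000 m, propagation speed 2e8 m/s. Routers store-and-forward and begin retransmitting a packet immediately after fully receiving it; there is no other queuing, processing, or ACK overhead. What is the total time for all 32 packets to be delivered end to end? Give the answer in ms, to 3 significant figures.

Per-hop transmission t_tx = L/R = 51000/170000000 = 0.3 ms.
Per-hop propagation t_prop = 1590000/200000000 = 7.95 ms.
Pipeline fill: first packet needs 3·t_tx to clear all hops; remaining 31 packets each add one t_tx.
Total = (3+32-1)·t_tx + 3·t_prop = 34·0.3 + 3·7.95 = 34.1 ms.

34.1 ms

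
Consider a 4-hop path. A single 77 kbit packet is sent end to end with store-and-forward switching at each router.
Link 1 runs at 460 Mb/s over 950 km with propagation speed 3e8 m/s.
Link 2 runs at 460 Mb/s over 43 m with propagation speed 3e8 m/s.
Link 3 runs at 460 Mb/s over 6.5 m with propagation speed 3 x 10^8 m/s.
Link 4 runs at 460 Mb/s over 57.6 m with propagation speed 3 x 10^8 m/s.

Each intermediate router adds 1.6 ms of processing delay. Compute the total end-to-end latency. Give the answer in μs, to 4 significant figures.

8637 μs

L = 77000 bits.
Transmission delay per hop = L/R = 77000/460000000 = 167.391 μs; 4 hops → 669.565 μs.
Propagation delays (d/s per hop): 3166.67, 0.143333, 0.0216667, 0.192 μs; sum = 3167.02 μs.
Processing at 3 router(s): 3 × 1.6 ms = 4800 μs.
End-to-end = 8637 μs.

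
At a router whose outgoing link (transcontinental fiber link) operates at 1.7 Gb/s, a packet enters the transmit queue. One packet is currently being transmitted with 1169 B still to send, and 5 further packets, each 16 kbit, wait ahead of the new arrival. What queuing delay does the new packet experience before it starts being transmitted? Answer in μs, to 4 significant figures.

52.56 μs

Each queued packet: L/R = 16000/1700000000 = 9.41176 μs.
5 queued → 47.0588 μs.
Plus remaining 9352 bits of current packet: 5.50118 μs.
Queuing delay = 52.56 μs.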